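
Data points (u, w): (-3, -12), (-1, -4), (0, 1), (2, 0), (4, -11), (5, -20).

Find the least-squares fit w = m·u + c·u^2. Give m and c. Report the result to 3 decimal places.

With design matrix A, AᵀA = [[55, 169]; [169, 979]] and Aᵀw = [-104, -788]ᵀ.
Eliminating c: 979·(row 1) − 169·(row 2) gives 25284·m = 979·(-104) − 169·(-788) = 31356, so m = 2613/2107.
Then c = ((-788) − 169·(2613/2107))/979 = -2147/2107.

m = 1.240, c = -1.019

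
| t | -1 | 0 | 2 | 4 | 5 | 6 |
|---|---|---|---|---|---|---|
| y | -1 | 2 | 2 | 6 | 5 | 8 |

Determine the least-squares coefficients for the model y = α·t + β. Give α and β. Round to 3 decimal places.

α = 1.102, β = 0.729

Sums needed: Σt·t = 82, Σt = 16, Σ1 = 6.
For Xᵀy: Σt·y = 102, Σy = 22.
Δ = 82·6 − 16² = 236.
α = (102·6 − 16·22)/236 = 65/59; β = (82·22 − 16·102)/236 = 43/59.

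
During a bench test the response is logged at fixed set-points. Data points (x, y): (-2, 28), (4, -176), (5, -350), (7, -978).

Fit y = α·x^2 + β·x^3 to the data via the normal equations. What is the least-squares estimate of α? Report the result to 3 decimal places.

α = 0.943

With design matrix A, AᵀA = [[3298, 20924]; [20924, 137434]] and Aᵀy = [-59376, -390692]ᵀ.
Determinant 3298·137434 − 20924² = 15443556.
α = ((-59376)·137434 − 20924·(-390692))/15443556 = 3639556/3860889; β = (3298·(-390692) − 20924·(-59376))/15443556 = -11529698/3860889.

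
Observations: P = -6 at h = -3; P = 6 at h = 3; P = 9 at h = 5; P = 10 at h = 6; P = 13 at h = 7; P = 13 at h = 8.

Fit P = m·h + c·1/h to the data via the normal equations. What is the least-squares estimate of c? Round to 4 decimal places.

c = 3.2397

Setting ∂/∂m … = 0 gives: 192·m + 6·c = 336;  6·m + (25561/78400)·c = 9197/840.
Determinant 192·(25561/78400) − 6² = 32583/1225.
m = (336·(25561/78400) − 6·(9197/840))/(32583/1225) = 107443/65166; c = (192·(9197/840) − 6·336)/(32583/1225) = 105560/32583.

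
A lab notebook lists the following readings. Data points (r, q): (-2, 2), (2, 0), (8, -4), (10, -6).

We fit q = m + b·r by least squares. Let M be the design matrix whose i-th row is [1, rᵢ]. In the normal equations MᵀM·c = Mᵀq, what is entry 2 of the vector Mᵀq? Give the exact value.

-96

Entry 2 ↔ basis r, so (Mᵀq)_{2} = Σᵢ (r)·qᵢ = (-2)·(2) + (2)·(0) + (8)·(-4) + (10)·(-6) = -96.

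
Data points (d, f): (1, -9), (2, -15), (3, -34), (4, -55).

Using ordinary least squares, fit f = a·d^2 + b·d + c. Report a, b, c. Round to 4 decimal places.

MᵀM·[a, b, c]ᵀ = Mᵀf reads: 354·a + 100·b + 30·c = -1255;  100·a + 30·b + 10·c = -361;  30·a + 10·b + 4·c = -113.
(Σd^2·d^2 = 354, Σd^2·d = 100, Σd^2 = 30, Σd·d = 30, Σd = 10, Σ1 = 4, Σd^2·f = -1255, Σd·f = -361, Σf = -113.)
Row-reducing yields a = -15/4, b = 61/20, c = -31/4.

a = -3.7500, b = 3.0500, c = -7.7500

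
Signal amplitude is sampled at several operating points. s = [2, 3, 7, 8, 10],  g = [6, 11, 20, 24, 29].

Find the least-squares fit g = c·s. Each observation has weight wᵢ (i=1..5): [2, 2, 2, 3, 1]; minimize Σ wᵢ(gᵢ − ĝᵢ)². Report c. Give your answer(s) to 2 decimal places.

Forming XᵀWX = [[416]] and XᵀWg = [1236]ᵀ gives XᵀWX·[c]ᵀ = XᵀWg.
c = 1236/416 = 2.97115.

c = 2.97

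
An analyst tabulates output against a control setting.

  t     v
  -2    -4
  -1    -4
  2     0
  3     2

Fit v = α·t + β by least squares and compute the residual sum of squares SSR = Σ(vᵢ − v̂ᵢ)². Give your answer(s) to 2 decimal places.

SSR = 1.06

Normal-equation sums: Σt·t = 18, Σt = 2, Σ1 = 4.
For Mᵀv: Σt·v = 18, Σv = -6.
So MᵀM·[α, β]ᵀ = Mᵀv: [[18, 2]; [2, 4]]·[α, β]ᵀ = [18, -6]ᵀ.
Eliminating β: 4·(row 1) − 2·(row 2) gives 68·α = 4·18 − 2·(-6) = 84, so α = 21/17.
Then β = ((-6) − 2·(21/17))/4 = -36/17.
Residuals: 10/17, -11/17, -6/17, 7/17; SSR = 18/17.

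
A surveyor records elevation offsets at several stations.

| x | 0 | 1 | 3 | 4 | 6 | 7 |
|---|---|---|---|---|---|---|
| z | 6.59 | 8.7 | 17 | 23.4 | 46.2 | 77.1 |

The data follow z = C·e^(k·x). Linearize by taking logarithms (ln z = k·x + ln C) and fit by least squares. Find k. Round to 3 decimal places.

With ln zᵢ as the transformed response and xᵢ as the regressor:
AᵀA = [[111.0000, 21.0000]; [21.0000, 6]], rhs = [76.6875, 18.2129]ᵀ  (here Σx = 21.0000, Σ(x)² = 111.0000, Σln z = 18.2129, Σx·ln z = 76.6875).
Solving (det = 225.0000): k = 0.34513, ln C = 1.82753.

k = 0.345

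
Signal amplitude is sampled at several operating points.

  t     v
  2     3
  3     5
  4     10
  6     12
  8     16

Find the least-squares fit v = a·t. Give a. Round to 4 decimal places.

Setting ∂/∂a … = 0 gives: 129·a = 261.
Hence a = 261 / 129 ≈ 2.02326.

a = 2.0233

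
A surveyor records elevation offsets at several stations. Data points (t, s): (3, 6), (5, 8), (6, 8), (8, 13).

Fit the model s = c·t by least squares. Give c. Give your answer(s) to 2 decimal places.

c = 1.57

Compute the Gram sums: Σt·t = 134.
Right-hand side: Σt·s = 210.
Normal equations: [[134]]·[c]ᵀ = [210]ᵀ.
Hence c = 210 / 134 ≈ 1.56716.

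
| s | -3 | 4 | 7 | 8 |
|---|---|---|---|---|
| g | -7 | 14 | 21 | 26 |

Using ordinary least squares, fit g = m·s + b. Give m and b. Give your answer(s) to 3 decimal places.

m = 2.919, b = 1.824

Setting ∂/∂m … = 0 gives: 138·m + 16·b = 432;  16·m + 4·b = 54.
(Σs·s = 138, Σs = 16, Σ1 = 4, Σs·g = 432, Σg = 54.)
Determinant 138·4 − 16² = 296.
m = (432·4 − 16·54)/296 = 108/37; b = (138·54 − 16·432)/296 = 135/74.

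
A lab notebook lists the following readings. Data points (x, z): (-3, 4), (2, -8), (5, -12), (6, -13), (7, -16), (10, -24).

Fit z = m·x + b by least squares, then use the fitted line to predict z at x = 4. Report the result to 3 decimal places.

Setting ∂/∂m … = 0 gives: 223·m + 27·b = -518;  27·m + 6·b = -69.
Determinant 223·6 − 27² = 609.
m = ((-518)·6 − 27·(-69))/609 = -415/203; b = (223·(-69) − 27·(-518))/609 = -467/203.
At x = 4: ẑ = (-415/203)·(4) + (-467/203)·(1) = -2127/203.

ẑ = -10.478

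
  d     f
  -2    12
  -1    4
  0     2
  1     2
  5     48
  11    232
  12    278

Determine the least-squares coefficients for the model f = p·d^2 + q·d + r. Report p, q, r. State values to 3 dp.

p = 1.985, q = -0.836, r = 1.742

From the data, Σd^2·d^2 = 36020, Σd^2·d = 3176, Σd^2 = 296, Σd·d = 296, Σd = 26, Σ1 = 7.
For Mᵀf: Σd^2·f = 69358, Σd·f = 6102, Σf = 578.
So MᵀM·[p, q, r]ᵀ = Mᵀf: [[36020, 3176, 296]; [3176, 296, 26]; [296, 26, 7]]·[p, q, r]ᵀ = [69358, 6102, 578]ᵀ.
Inverting the 3×3 Gram matrix, [p, q, r]ᵀ = [59227/29838, -24949/29838, 8663/4973]ᵀ.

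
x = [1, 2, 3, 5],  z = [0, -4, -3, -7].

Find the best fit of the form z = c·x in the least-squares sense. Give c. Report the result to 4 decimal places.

c = -1.3333

The normal equations are: 39·c = -52.
c = (-52)/39 = -1.33333.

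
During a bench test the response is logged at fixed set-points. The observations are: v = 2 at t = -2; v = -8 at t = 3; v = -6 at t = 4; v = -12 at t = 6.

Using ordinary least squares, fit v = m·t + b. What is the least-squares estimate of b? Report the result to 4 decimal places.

b = -1.4101

Normal-equation sums: Σt·t = 65, Σt = 11, Σ1 = 4.
Moment sums: Σt·v = -124, Σv = -24.
Eliminating b: 4·(row 1) − 11·(row 2) gives 139·m = 4·(-124) − 11·(-24) = -232, so m = -232/139.
Then b = ((-24) − 11·(-232/139))/4 = -196/139.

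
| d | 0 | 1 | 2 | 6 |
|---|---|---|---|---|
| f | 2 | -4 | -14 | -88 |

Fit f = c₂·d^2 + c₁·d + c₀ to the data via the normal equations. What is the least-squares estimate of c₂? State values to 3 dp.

c₂ = -1.757

Forming XᵀX = [[1313, 225, 41]; [225, 41, 9]; [41, 9, 4]] and Xᵀf = [-3228, -560, -104]ᵀ gives XᵀX·[c₂, c₁, c₀]ᵀ = Xᵀf.
Solving the 3×3 system (Gaussian elimination) gives c₂ = -1585/902, c₁ = -4031/902, c₀ = 932/451.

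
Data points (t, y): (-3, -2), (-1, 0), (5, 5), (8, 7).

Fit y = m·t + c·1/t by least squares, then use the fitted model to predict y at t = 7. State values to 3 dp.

Normal-equation sums: Σt·t = 99, Σt·1/t = 4, Σ1/t·1/t = 16801/14400.
Right-hand side: Σt·y = 87, Σ1/t·y = 61/24.
AᵀA·[m, c]ᵀ = Aᵀy becomes [[99, 4]; [4, 16801/14400]]·[m, c]ᵀ = [87, 61/24]ᵀ.
Eliminating c: (16801/14400)·(row 1) − 4·(row 2) gives (159211/1600)·m = (16801/14400)·87 − 4·(61/24) = 146143/1600, so m = 146143/159211.
Then c = ((61/24) − 4·(146143/159211))/(16801/14400) = -154200/159211.
At t = 7: ŷ = (146143/159211)·(7) + (-154200/159211)·(1/7) = 7006807/1114477.

ŷ = 6.287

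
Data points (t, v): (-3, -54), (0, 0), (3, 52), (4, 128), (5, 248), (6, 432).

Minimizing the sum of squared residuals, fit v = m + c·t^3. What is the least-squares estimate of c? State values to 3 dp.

The normal system AᵀA·[m, c]ᵀ = Aᵀv is [[6, 405]; [405, 67835]]·[m, c]ᵀ = [806, 135366]ᵀ.
det = 6·67835 − 405² = 242985.
m = (806·67835 − 405·135366)/242985 = -29644/48597; c = (6·135366 − 405·806)/242985 = 161922/80995.

c = 1.999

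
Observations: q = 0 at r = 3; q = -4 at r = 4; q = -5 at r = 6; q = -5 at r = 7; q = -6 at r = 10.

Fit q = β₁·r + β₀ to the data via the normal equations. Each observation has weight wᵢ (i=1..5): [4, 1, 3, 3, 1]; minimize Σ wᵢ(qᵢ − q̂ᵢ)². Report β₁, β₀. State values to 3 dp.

β₁ = -0.989, β₀ = 2.026

AᵀWA·[β₁, β₀]ᵀ = AᵀWq reads: 407·β₁ + 65·β₀ = -271;  65·β₁ + 12·β₀ = -40.
(Σwᵢ·r·r = 407, Σwᵢ·r = 65, Σwᵢ·1 = 12, Σwᵢ·r·q = -271, Σwᵢ·q = -40.)
Eliminating β₀: 12·(row 1) − 65·(row 2) gives 659·β₁ = 12·(-271) − 65·(-40) = -652, so β₁ = -652/659.
Then β₀ = ((-40) − 65·(-652/659))/12 = 1335/659.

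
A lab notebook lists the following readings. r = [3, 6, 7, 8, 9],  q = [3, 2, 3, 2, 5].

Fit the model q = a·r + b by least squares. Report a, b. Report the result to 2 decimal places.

Entries of AᵀA: Σr·r = 239, Σr = 33, Σ1 = 5.
For Aᵀq: Σr·q = 103, Σq = 15.
So AᵀA·[a, b]ᵀ = Aᵀq: [[239, 33]; [33, 5]]·[a, b]ᵀ = [103, 15]ᵀ.
Determinant 239·5 − 33² = 106.
a = (103·5 − 33·15)/106 = 10/53; b = (239·15 − 33·103)/106 = 93/53.

a = 0.19, b = 1.75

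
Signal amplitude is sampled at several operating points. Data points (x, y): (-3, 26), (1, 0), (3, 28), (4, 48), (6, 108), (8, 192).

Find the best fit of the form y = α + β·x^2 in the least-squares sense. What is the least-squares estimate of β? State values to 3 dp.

The normal equations are: 6·α + 135·β = 402;  135·α + 5811·β = 17430.
Determinant 6·5811 − 135² = 16641.
α = (402·5811 − 135·17430)/16641 = -44/43; β = (6·17430 − 135·402)/16641 = 130/43.

β = 3.023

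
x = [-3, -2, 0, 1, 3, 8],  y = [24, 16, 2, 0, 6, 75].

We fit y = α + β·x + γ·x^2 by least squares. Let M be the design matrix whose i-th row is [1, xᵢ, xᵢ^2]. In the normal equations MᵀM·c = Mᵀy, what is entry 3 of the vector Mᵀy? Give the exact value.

Entry 3 ↔ basis x^2, so (Mᵀy)_{3} = Σᵢ (x^2)·yᵢ = (9)·(24) + (4)·(16) + (0)·(2) + (1)·(0) + (9)·(6) + (64)·(75) = 5134.

5134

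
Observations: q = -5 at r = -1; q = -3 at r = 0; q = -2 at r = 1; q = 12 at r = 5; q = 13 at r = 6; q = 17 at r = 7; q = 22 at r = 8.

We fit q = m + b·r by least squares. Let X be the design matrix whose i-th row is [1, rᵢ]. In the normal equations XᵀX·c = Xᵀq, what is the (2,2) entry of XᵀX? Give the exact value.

Row 2 ↔ basis r, column 2 ↔ basis r, so (XᵀX)_{2,2} = Σᵢ (r)·(r) = (-1)·(-1) + (0)·(0) + (1)·(1) + (5)·(5) + (6)·(6) + (7)·(7) + (8)·(8) = 176.

176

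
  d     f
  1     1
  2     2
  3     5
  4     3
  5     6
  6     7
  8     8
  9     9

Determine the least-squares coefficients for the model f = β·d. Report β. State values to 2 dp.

XᵀX·[β]ᵀ = Xᵀf reads: 236·β = 249.
(Σd·d = 236, Σd·f = 249.)
Hence β = 249 / 236 ≈ 1.05508.

β = 1.06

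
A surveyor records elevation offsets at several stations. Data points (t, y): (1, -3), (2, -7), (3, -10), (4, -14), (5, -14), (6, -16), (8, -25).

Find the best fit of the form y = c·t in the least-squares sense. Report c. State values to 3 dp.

Compute the Gram sums: Σt·t = 155.
And Σt·y = -469.
XᵀX·[c]ᵀ = Xᵀy becomes [[155]]·[c]ᵀ = [-469]ᵀ.
c = (-469)/155 = -3.02581.

c = -3.026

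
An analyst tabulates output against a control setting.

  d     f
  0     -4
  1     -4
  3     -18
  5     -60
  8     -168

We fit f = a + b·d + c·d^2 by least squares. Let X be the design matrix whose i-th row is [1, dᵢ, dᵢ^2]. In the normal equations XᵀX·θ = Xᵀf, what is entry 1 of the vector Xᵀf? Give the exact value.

Entry 1 ↔ basis 1, so (Xᵀf)_{1} = Σᵢ fᵢ = (1)·(-4) + (1)·(-4) + (1)·(-18) + (1)·(-60) + (1)·(-168) = -254.

-254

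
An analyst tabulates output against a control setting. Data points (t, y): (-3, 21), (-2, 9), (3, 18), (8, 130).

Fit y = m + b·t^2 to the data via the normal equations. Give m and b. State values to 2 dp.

The normal system MᵀM·[m, b]ᵀ = Mᵀy is [[4, 86]; [86, 4274]]·[m, b]ᵀ = [178, 8707]ᵀ.
det = 4·4274 − 86² = 9700.
m = (178·4274 − 86·8707)/9700 = 1197/970; b = (4·8707 − 86·178)/9700 = 976/485.

m = 1.23, b = 2.01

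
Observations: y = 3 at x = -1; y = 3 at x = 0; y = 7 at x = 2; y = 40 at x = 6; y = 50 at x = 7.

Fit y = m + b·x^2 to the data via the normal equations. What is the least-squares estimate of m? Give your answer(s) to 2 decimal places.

m = 2.83

Normal-equation sums: Σ1 = 5, Σx^2 = 90, Σx^2·x^2 = 3714.
Moment sums: Σy = 103, Σx^2·y = 3921.
Δ = 5·3714 − 90² = 10470.
m = (103·3714 − 90·3921)/10470 = 4942/1745; b = (5·3921 − 90·103)/10470 = 689/698.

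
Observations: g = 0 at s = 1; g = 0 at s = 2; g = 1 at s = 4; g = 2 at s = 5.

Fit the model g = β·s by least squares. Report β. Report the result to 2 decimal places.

The normal equations are: 46·β = 14.
β = 14/46 = 0.304348.

β = 0.30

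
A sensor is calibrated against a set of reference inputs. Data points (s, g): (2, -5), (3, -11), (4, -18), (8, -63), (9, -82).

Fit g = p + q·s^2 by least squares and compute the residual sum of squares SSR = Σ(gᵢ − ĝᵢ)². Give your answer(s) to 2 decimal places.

Compute the Gram sums: Σ1 = 5, Σs^2 = 174, Σs^2·s^2 = 11010.
And Σg = -179, Σs^2·g = -11081.
So AᵀA·[p, q]ᵀ = Aᵀg: [[5, 174]; [174, 11010]]·[p, q]ᵀ = [-179, -11081]ᵀ.
Determinant 5·11010 − 174² = 24774.
p = ((-179)·11010 − 174·(-11081))/24774 = -7116/4129; q = (5·(-11081) − 174·(-179))/24774 = -24259/24774.
Residuals: 7931/12387, -3829/8258, -7546/12387, 17255/12387, -7931/8258; SSR = 95599/24774.

SSR = 3.86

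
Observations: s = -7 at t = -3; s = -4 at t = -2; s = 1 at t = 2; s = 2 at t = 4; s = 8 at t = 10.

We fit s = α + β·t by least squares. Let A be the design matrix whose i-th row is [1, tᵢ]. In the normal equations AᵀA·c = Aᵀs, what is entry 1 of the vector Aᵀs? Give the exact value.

Entry 1 ↔ basis 1, so (Aᵀs)_{1} = Σᵢ sᵢ = (1)·(-7) + (1)·(-4) + (1)·(1) + (1)·(2) + (1)·(8) = 0.

0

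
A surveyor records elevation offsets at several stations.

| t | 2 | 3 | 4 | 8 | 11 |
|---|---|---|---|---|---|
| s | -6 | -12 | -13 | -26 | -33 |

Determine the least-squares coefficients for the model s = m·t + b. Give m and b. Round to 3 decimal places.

m = -2.920, b = -1.650

AᵀA·[m, b]ᵀ = Aᵀs reads: 214·m + 28·b = -671;  28·m + 5·b = -90.
Determinant 214·5 − 28² = 286.
m = ((-671)·5 − 28·(-90))/286 = -835/286; b = (214·(-90) − 28·(-671))/286 = -236/143.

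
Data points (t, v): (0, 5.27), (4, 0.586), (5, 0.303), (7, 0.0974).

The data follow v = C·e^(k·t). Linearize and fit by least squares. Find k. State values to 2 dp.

k = -0.57

With ln vᵢ as the transformed response and tᵢ as the regressor:
AᵀA = [[90.0000, 16.0000]; [16.0000, 4]], rhs = [-24.4104, -2.3954]ᵀ  (here Σt = 16.0000, Σ(t)² = 90.0000, Σln v = -2.3954, Σt·ln v = -24.4104).
Slope k = (n·Σt·ln v − Σt·Σln v)/(n·Σ(t)² − (Σt)²) = (4·-24.4104 − 16.0000·-2.3954)/104.0000 = -0.57034; ln C = (Σln v − k·Σt)/n = 1.68253.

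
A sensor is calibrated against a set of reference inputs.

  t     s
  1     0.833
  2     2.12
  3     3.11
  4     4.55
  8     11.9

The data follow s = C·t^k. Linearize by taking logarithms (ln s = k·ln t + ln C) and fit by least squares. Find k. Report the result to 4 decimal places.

Linearized form: ln s = k·ln t + ln C. From the 5 transformed points,
Σln t = 5.2575, Σ(ln t)² = 7.9333, Σln s = 5.6950, Σln t·ln s = 9.0176.
Equations: 7.9333·k + 5.2575·ln C = 9.0176;  5.2575·k + 5·ln C = 5.6950.
Δ = 7.9333·5 − (5.2575)² = 12.0252; k = (9.0176·5 − 5.2575·5.6950)/12.0252 = 1.25957, ln C = (7.9333·5.6950 − 5.2575·9.0176)/12.0252 = -0.18544.

k = 1.2596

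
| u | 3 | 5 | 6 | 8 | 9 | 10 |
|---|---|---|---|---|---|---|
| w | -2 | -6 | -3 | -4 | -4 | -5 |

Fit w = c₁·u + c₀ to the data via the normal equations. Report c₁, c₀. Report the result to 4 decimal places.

Compute the Gram sums: Σu·u = 315, Σu = 41, Σ1 = 6.
And Σu·w = -172, Σw = -24.
So MᵀM·[c₁, c₀]ᵀ = Mᵀw: [[315, 41]; [41, 6]]·[c₁, c₀]ᵀ = [-172, -24]ᵀ.
Eliminating c₀: 6·(row 1) − 41·(row 2) gives 209·c₁ = 6·(-172) − 41·(-24) = -48, so c₁ = -48/209.
Then c₀ = ((-24) − 41·(-48/209))/6 = -508/209.

c₁ = -0.2297, c₀ = -2.4306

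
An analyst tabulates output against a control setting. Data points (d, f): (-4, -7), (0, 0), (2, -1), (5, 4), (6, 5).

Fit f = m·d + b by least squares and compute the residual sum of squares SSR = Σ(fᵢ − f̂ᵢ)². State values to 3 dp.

Normal-equation sums: Σd·d = 81, Σd = 9, Σ1 = 5.
And Σd·f = 76, Σf = 1.
Δ = 81·5 − 9² = 324.
m = (76·5 − 9·1)/324 = 371/324; b = (81·1 − 9·76)/324 = -67/36.
Residuals: -181/324, 67/36, -463/324, 11/81, -1/108; SSR = 1891/324.

SSR = 5.836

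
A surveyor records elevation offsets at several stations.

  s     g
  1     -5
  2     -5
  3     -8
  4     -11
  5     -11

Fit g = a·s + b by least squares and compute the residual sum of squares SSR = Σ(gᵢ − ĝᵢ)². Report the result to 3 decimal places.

SSR = 3.600

MᵀM·[a, b]ᵀ = Mᵀg reads: 55·a + 15·b = -138;  15·a + 5·b = -40.
Eliminating b: 5·(row 1) − 15·(row 2) gives 50·a = 5·(-138) − 15·(-40) = -90, so a = -9/5.
Then b = ((-40) − 15·(-9/5))/5 = -13/5.
Residuals: -3/5, 6/5, 0, -6/5, 3/5; SSR = 18/5.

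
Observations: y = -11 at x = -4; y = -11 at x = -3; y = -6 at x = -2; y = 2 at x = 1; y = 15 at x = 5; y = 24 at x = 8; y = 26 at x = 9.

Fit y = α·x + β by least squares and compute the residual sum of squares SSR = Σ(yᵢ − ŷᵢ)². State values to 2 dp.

SSR = 5.69

Sums needed: Σx·x = 200, Σx = 14, Σ1 = 7.
And Σx·y = 592, Σy = 39.
Determinant 200·7 − 14² = 1204.
α = (592·7 − 14·39)/1204 = 257/86; β = (200·39 − 14·592)/1204 = -122/301.
Residuals: 409/301, -981/602, 115/301, -351/602, 279/602, 150/301, -295/602; SSR = 1713/301.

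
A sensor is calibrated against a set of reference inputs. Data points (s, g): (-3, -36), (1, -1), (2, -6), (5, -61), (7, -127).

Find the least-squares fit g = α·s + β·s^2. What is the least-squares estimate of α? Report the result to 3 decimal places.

α = 2.905

Compute the Gram sums: Σs·s = 88, Σs·s^2 = 450, Σs^2·s^2 = 3124.
And Σs·g = -1099, Σs^2·g = -8097.
So XᵀX·[α, β]ᵀ = Xᵀg: [[88, 450]; [450, 3124]]·[α, β]ᵀ = [-1099, -8097]ᵀ.
Determinant 88·3124 − 450² = 72412.
α = ((-1099)·3124 − 450·(-8097))/72412 = 105187/36206; β = (88·(-8097) − 450·(-1099))/72412 = -108993/36206.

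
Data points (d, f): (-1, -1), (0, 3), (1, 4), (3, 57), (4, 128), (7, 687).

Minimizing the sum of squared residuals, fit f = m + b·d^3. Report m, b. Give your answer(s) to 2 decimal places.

Sums needed: Σ1 = 6, Σd^3 = 434, Σd^3·d^3 = 122476.
For Xᵀf: Σf = 878, Σd^3·f = 245377.
So XᵀX·[m, b]ᵀ = Xᵀf: [[6, 434]; [434, 122476]]·[m, b]ᵀ = [878, 245377]ᵀ.
Determinant 6·122476 − 434² = 546500.
m = (878·122476 − 434·245377)/546500 = 104031/54650; b = (6·245377 − 434·878)/546500 = 109121/54650.

m = 1.90, b = 2.00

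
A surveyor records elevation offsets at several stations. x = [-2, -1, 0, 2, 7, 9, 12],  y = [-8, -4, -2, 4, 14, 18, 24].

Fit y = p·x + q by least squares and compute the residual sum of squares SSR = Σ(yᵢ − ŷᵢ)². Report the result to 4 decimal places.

Compute the Gram sums: Σx·x = 283, Σx = 27, Σ1 = 7.
And Σx·y = 576, Σy = 46.
So MᵀM·[p, q]ᵀ = Mᵀy: [[283, 27]; [27, 7]]·[p, q]ᵀ = [576, 46]ᵀ.
det = 283·7 − 27² = 1252.
p = (576·7 − 27·46)/1252 = 1395/626; q = (283·46 − 27·576)/1252 = -1267/626.
Residuals: -951/626, 79/313, 15/626, 981/626, 133/313, -10/313, -449/626; SSR = 1729/313.

SSR = 5.5240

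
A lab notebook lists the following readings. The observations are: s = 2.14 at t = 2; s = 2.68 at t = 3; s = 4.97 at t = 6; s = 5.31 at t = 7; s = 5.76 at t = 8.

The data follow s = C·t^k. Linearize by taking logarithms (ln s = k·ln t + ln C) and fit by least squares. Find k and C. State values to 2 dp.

Taking logs, ln s = k·ln t + ln C, so regress ln s on ln t.
Σln t = 7.6089, Σ(ln t)² = 13.0084, Σln s = 6.7706, Σln t·ln s = 11.3732.
Equations: 13.0084·k + 7.6089·ln C = 11.3732;  7.6089·k + 5·ln C = 6.7706.
Solving (det = 7.1473): k = 0.74846, ln C = 0.21513, so C = exp(0.21513) = 1.24003.

k = 0.75, C = 1.24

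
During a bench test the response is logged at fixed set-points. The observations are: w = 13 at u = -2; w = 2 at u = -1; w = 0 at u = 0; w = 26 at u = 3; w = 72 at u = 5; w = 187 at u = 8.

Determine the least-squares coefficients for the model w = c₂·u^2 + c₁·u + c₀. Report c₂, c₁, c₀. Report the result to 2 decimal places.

c₂ = 2.97, c₁ = -0.34, c₀ = -0.20

With design matrix A, AᵀA = [[4819, 655, 103]; [655, 103, 13]; [103, 13, 6]] and Aᵀw = [14056, 1906, 300]ᵀ.
Solving the 3×3 system (Gaussian elimination) gives c₂ = 124083/41824, c₁ = -14061/41824, c₀ = -4213/20912.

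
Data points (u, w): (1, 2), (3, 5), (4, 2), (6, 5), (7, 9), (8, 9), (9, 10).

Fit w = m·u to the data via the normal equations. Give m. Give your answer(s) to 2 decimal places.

From the data, Σu·u = 256.
Moment sums: Σu·w = 280.
m = 280/256 = 1.09375.

m = 1.09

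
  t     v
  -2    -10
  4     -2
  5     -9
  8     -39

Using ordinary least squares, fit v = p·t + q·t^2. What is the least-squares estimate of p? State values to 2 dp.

p = 3.33

AᵀA·[p, q]ᵀ = Aᵀv reads: 109·p + 693·q = -345;  693·p + 4993·q = -2793.
Eliminating q: 4993·(row 1) − 693·(row 2) gives 63988·p = 4993·(-345) − 693·(-2793) = 212964, so p = 53241/15997.
Then q = ((-2793) − 693·(53241/15997))/4993 = -16338/15997.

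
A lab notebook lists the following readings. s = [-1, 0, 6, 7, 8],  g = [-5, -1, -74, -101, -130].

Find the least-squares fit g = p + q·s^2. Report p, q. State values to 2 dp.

p = -2.02, q = -2.01

Normal-equation sums: Σ1 = 5, Σs^2 = 150, Σs^2·s^2 = 7794.
And Σg = -311, Σs^2·g = -15938.
Normal equations: [[5, 150]; [150, 7794]]·[p, q]ᵀ = [-311, -15938]ᵀ.
det = 5·7794 − 150² = 16470.
p = ((-311)·7794 − 150·(-15938))/16470 = -5539/2745; q = (5·(-15938) − 150·(-311))/16470 = -3304/1647.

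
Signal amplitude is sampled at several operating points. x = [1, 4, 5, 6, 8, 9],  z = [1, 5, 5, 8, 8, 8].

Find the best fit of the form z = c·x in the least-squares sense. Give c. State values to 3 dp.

Entries of AᵀA: Σx·x = 223.
For Aᵀz: Σx·z = 230.
AᵀA·[c]ᵀ = Aᵀz becomes [[223]]·[c]ᵀ = [230]ᵀ.
c = 230/223 = 1.03139.

c = 1.031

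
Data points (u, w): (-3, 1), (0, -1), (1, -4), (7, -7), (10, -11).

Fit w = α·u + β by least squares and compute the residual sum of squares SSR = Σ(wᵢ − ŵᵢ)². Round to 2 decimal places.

Entries of MᵀM: Σu·u = 159, Σu = 15, Σ1 = 5.
And Σu·w = -166, Σw = -22.
So MᵀM·[α, β]ᵀ = Mᵀw: [[159, 15]; [15, 5]]·[α, β]ᵀ = [-166, -22]ᵀ.
Determinant 159·5 − 15² = 570.
α = ((-166)·5 − 15·(-22))/570 = -50/57; β = (159·(-22) − 15·(-166))/570 = -168/95.
Residuals: 13/95, 73/95, -386/285, 259/285, -131/285; SSR = 992/285.

SSR = 3.48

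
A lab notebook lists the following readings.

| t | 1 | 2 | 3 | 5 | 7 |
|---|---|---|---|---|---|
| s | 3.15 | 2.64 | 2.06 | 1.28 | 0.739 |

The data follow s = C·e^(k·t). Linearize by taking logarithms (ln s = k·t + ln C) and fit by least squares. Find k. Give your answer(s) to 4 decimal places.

Let Y = ln s. Fitting Y = k·t + ln C by least squares:
AᵀA = [[88.0000, 18.0000]; [18.0000, 5]], rhs = [4.3742, 2.7853]ᵀ  (here Σt = 18.0000, Σ(t)² = 88.0000, Σln s = 2.7853, Σt·ln s = 4.3742).
Slope k = (n·Σt·ln s − Σt·Σln s)/(n·Σ(t)² − (Σt)²) = (5·4.3742 − 18.0000·2.7853)/116.0000 = -0.24366; ln C = (Σln s − k·Σt)/n = 1.43423.

k = -0.2437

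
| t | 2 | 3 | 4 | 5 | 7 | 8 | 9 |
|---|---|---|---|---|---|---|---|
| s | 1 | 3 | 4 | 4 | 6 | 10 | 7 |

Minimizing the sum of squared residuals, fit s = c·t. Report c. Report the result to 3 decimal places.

MᵀM·[c]ᵀ = Mᵀs reads: 248·c = 232.
c = 232/248 = 0.935484.

c = 0.935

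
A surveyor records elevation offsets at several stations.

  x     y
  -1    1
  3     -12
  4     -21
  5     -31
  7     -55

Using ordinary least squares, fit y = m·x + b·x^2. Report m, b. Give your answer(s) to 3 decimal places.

The normal system AᵀA·[m, b]ᵀ = Aᵀy is [[100, 558]; [558, 3364]]·[m, b]ᵀ = [-661, -3913]ᵀ.
Eliminating b: 3364·(row 1) − 558·(row 2) gives 25036·m = 3364·(-661) − 558·(-3913) = -40150, so m = -1825/1138.
Then b = ((-3913) − 558·(-1825/1138))/3364 = -1021/1138.

m = -1.604, b = -0.897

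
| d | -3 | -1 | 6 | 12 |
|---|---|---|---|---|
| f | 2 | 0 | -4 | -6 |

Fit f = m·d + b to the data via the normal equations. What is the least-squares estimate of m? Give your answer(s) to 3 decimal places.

Sums needed: Σd·d = 190, Σd = 14, Σ1 = 4.
For Aᵀf: Σd·f = -102, Σf = -8.
So AᵀA·[m, b]ᵀ = Aᵀf: [[190, 14]; [14, 4]]·[m, b]ᵀ = [-102, -8]ᵀ.
Eliminating b: 4·(row 1) − 14·(row 2) gives 564·m = 4·(-102) − 14·(-8) = -296, so m = -74/141.
Then b = ((-8) − 14·(-74/141))/4 = -23/141.

m = -0.525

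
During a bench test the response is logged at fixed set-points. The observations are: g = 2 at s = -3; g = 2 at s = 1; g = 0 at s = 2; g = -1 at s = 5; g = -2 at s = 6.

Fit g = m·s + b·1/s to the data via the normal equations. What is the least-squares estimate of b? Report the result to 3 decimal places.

b = 2.008

Compute the Gram sums: Σs·s = 75, Σs·1/s = 5, Σ1/s·1/s = 643/450.
And Σs·g = -21, Σ1/s·g = 4/5.
Normal equations: [[75, 5]; [5, 643/450]]·[m, b]ᵀ = [-21, 4/5]ᵀ.
Δ = 75·(643/450) − 5² = 493/6.
m = ((-21)·(643/450) − 5·(4/5))/(493/6) = -5101/12325; b = (75·(4/5) − 5·(-21))/(493/6) = 990/493.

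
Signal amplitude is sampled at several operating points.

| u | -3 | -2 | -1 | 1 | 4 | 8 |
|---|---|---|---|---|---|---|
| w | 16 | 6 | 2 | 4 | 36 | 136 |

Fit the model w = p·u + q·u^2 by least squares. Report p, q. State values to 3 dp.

Normal-equation sums: Σu·u = 95, Σu·u^2 = 541, Σu^2·u^2 = 4451.
Right-hand side: Σu·w = 1174, Σu^2·w = 9454.
So MᵀM·[p, q]ᵀ = Mᵀw: [[95, 541]; [541, 4451]]·[p, q]ᵀ = [1174, 9454]ᵀ.
Determinant 95·4451 − 541² = 130164.
p = (1174·4451 − 541·9454)/130164 = 27715/32541; q = (95·9454 − 541·1174)/130164 = 65749/32541.

p = 0.852, q = 2.020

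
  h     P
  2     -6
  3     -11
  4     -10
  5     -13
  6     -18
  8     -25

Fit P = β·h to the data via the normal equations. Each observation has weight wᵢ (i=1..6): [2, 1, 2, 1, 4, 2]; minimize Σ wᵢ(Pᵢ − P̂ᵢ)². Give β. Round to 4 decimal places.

Compute the Gram sums: Σwᵢ·h·h = 346.
For XᵀWP: Σwᵢ·h·P = -1034.
Normal equations: [[346]]·[β]ᵀ = [-1034]ᵀ.
Hence β = -1034 / 346 ≈ -2.98844.

β = -2.9884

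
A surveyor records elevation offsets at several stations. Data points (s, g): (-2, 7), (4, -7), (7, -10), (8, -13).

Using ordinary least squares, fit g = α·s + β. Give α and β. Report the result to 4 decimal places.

XᵀX·[α, β]ᵀ = Xᵀg reads: 133·α + 17·β = -216;  17·α + 4·β = -23.
(Σs·s = 133, Σs = 17, Σ1 = 4, Σs·g = -216, Σg = -23.)
Δ = 133·4 − 17² = 243.
α = ((-216)·4 − 17·(-23))/243 = -473/243; β = (133·(-23) − 17·(-216))/243 = 613/243.

α = -1.9465, β = 2.5226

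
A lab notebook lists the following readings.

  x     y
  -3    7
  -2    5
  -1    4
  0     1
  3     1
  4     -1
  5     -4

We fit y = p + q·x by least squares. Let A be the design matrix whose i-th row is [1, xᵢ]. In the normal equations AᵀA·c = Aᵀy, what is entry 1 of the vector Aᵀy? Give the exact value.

13

Entry 1 ↔ basis 1, so (Aᵀy)_{1} = Σᵢ yᵢ = (1)·(7) + (1)·(5) + (1)·(4) + (1)·(1) + (1)·(1) + (1)·(-1) + (1)·(-4) = 13.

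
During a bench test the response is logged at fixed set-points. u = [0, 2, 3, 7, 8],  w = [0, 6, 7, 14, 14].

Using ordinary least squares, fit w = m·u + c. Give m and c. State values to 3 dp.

With design matrix M, MᵀM = [[126, 20]; [20, 5]] and Mᵀw = [243, 41]ᵀ.
Determinant 126·5 − 20² = 230.
m = (243·5 − 20·41)/230 = 79/46; c = (126·41 − 20·243)/230 = 153/115.

m = 1.717, c = 1.330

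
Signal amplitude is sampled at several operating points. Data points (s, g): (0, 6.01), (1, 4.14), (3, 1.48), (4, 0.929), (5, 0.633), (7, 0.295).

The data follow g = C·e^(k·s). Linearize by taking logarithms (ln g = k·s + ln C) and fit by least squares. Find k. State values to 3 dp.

k = -0.441

Linearized form: ln g = k·s + ln C. From the 6 transformed points,
Sums: Σs = 20.0000, Σ(s)² = 100.0000, Σln g = 1.8545, Σs·ln g = -8.5296.
Normal system: [[100.0000, 20.0000]; [20.0000, 6]]·[k, ln C]ᵀ = [-8.5296, 1.8545]ᵀ.
Solving (det = 200.0000): k = -0.44133, ln C = 1.78019.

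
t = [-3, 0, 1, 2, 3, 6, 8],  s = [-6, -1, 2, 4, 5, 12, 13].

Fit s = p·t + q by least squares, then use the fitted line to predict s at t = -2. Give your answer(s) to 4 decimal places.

ŝ = -3.9091

Compute the Gram sums: Σt·t = 123, Σt = 17, Σ1 = 7.
Moment sums: Σt·s = 219, Σs = 29.
MᵀM·[p, q]ᵀ = Mᵀs becomes [[123, 17]; [17, 7]]·[p, q]ᵀ = [219, 29]ᵀ.
Determinant 123·7 − 17² = 572.
p = (219·7 − 17·29)/572 = 20/11; q = (123·29 − 17·219)/572 = -3/11.
At t = -2: ŝ = (20/11)·(-2) + (-3/11)·(1) = -43/11.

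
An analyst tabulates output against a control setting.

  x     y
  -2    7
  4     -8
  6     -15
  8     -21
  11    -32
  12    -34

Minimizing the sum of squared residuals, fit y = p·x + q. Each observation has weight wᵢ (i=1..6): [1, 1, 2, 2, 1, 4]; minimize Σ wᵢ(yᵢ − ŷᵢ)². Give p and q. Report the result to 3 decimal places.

p = -3.027, q = 2.584

Normal-equation sums: Σwᵢ·x·x = 917, Σwᵢ·x = 89, Σwᵢ·1 = 11.
Right-hand side: Σwᵢ·x·y = -2546, Σwᵢ·y = -241.
AᵀWA·[p, q]ᵀ = AᵀWy becomes [[917, 89]; [89, 11]]·[p, q]ᵀ = [-2546, -241]ᵀ.
det = 917·11 − 89² = 2166.
p = ((-2546)·11 − 89·(-241))/2166 = -6557/2166; q = (917·(-241) − 89·(-2546))/2166 = 5597/2166.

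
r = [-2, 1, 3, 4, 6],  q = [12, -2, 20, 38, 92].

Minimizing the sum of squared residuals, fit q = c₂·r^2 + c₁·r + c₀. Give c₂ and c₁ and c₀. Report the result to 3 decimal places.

From the data, Σr^2·r^2 = 1650, Σr^2·r = 300, Σr^2 = 66, Σr·r = 66, Σr = 12, Σ1 = 5.
Moment sums: Σr^2·q = 4146, Σr·q = 738, Σq = 160.
Normal equations: [[1650, 300, 66]; [300, 66, 12]; [66, 12, 5]]·[c₂, c₁, c₀]ᵀ = [4146, 738, 160]ᵀ.
Inverting the 3×3 Gram matrix, [c₂, c₁, c₀]ᵀ = [3547/1239, -29/21, -146/59]ᵀ.

c₂ = 2.863, c₁ = -1.381, c₀ = -2.475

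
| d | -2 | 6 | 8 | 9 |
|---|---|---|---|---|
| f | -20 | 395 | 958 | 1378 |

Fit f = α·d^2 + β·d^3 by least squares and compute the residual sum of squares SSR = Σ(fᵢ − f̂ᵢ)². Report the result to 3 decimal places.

With design matrix M, MᵀM = [[11969, 99561]; [99561, 840305]] and Mᵀf = [187070, 1580538]ᵀ.
Determinant 11969·840305 − 99561² = 145217824.
α = (187070·840305 − 99561·1580538)/145217824 = -41021867/36304456; β = (11969·1580538 − 99561·187070)/145217824 = 73145763/36304456.
Residuals: 5791113/9076114, 4390631/9076114, -5695290/4538057, 3381296/4538057; SSR = 25153121/9076114.

SSR = 2.771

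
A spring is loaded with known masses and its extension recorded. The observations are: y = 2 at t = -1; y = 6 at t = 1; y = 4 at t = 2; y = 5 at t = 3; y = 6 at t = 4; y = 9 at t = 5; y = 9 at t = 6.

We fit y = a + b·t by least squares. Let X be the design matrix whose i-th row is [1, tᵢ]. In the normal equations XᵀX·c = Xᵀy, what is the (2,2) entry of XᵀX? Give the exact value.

Row 2 ↔ basis t, column 2 ↔ basis t, so (XᵀX)_{2,2} = Σᵢ (t)·(t) = (-1)·(-1) + (1)·(1) + (2)·(2) + (3)·(3) + (4)·(4) + (5)·(5) + (6)·(6) = 92.

92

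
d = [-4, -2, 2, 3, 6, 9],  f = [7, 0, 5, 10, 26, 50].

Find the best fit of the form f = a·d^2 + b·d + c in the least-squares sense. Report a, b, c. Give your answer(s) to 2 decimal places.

a = 0.50, b = 0.95, c = 1.68

From the data, Σd^2·d^2 = 8226, Σd^2·d = 908, Σd^2 = 150, Σd·d = 150, Σd = 14, Σ1 = 6.
Moment sums: Σd^2·f = 5208, Σd·f = 618, Σf = 98.
Solving the 3×3 system (Gaussian elimination) gives a = 79768/160365, b = 50923/53455, c = 268634/160365.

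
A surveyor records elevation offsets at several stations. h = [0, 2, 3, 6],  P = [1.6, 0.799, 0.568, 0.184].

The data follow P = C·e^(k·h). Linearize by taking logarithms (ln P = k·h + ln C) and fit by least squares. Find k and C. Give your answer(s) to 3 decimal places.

k = -0.361, C = 1.631

Let Y = ln P. Fitting Y = k·h + ln C by least squares:
Sums: Σh = 11.0000, Σ(h)² = 49.0000, Σln P = -2.0128, Σh·ln P = -12.3026.
Normal system: [[49.0000, 11.0000]; [11.0000, 4]]·[k, ln C]ᵀ = [-12.3026, -2.0128]ᵀ.
Δ = 49.0000·4 − (11.0000)² = 75.0000; k = (-12.3026·4 − 11.0000·-2.0128)/75.0000 = -0.36092, ln C = (49.0000·-2.0128 − 11.0000·-12.3026)/75.0000 = 0.48932, so C = exp(0.48932) = 1.63121.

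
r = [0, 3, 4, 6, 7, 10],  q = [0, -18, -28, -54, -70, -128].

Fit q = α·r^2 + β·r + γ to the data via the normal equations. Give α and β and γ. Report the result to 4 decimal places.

Setting ∂/∂α … = 0 gives: 14034·α + 1650·β + 210·γ = -18784;  1650·α + 210·β + 30·γ = -2260;  210·α + 30·β + 6·γ = -298.
(Σr^2·r^2 = 14034, Σr^2·r = 1650, Σr^2 = 210, Σr·r = 210, Σr = 30, Σ1 = 6, Σr^2·q = -18784, Σr·q = -2260, Σq = -298.)
Solving the 3×3 system (Gaussian elimination) gives α = -109/114, β = -373/114, γ = 3/19.

α = -0.9561, β = -3.2719, γ = 0.1579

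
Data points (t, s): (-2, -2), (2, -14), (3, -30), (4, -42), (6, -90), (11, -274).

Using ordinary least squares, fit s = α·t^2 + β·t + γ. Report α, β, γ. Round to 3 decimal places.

α = -1.984, β = -3.039, γ = -0.337

From the data, Σt^2·t^2 = 16306, Σt^2·t = 1638, Σt^2 = 190, Σt·t = 190, Σt = 24, Σ1 = 6.
For Aᵀs: Σt^2·s = -37400, Σt·s = -3836, Σs = -452.
AᵀA·[α, β, γ]ᵀ = Aᵀs becomes [[16306, 1638, 190]; [1638, 190, 24]; [190, 24, 6]]·[α, β, γ]ᵀ = [-37400, -3836, -452]ᵀ.
Inverting the 3×3 Gram matrix, [α, β, γ]ᵀ = [-292172/147235, -447506/147235, -4506/13385]ᵀ.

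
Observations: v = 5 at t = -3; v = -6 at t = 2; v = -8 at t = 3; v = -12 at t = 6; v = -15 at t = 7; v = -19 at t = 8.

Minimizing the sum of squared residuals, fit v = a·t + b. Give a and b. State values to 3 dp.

Entries of MᵀM: Σt·t = 171, Σt = 23, Σ1 = 6.
For Mᵀv: Σt·v = -380, Σv = -55.
Normal equations: [[171, 23]; [23, 6]]·[a, b]ᵀ = [-380, -55]ᵀ.
Determinant 171·6 − 23² = 497.
a = ((-380)·6 − 23·(-55))/497 = -145/71; b = (171·(-55) − 23·(-380))/497 = -95/71.

a = -2.042, b = -1.338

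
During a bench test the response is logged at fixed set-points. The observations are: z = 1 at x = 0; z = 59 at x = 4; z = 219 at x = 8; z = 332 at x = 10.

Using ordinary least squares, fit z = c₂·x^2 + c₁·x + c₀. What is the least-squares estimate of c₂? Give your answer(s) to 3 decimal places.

c₂ = 3.062

The normal equations are: 14352·c₂ + 1576·c₁ + 180·c₀ = 48160;  1576·c₂ + 180·c₁ + 22·c₀ = 5308;  180·c₂ + 22·c₁ + 4·c₀ = 611.
(Σx^2·x^2 = 14352, Σx^2·x = 1576, Σx^2 = 180, Σx·x = 180, Σx = 22, Σ1 = 4, Σx^2·z = 48160, Σx·z = 5308, Σz = 611.)
Row-reducing yields c₂ = 4875/1592, c₁ = 2065/796, c₀ = 136/199.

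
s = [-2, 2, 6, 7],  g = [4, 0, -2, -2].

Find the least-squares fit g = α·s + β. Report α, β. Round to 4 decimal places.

Entries of AᵀA: Σs·s = 93, Σs = 13, Σ1 = 4.
And Σs·g = -34, Σg = 0.
So AᵀA·[α, β]ᵀ = Aᵀg: [[93, 13]; [13, 4]]·[α, β]ᵀ = [-34, 0]ᵀ.
Eliminating β: 4·(row 1) − 13·(row 2) gives 203·α = 4·(-34) − 13·0 = -136, so α = -136/203.
Then β = (0 − 13·(-136/203))/4 = 442/203.

α = -0.6700, β = 2.1773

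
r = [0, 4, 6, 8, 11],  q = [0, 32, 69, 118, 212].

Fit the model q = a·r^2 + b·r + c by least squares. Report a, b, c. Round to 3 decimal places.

a = 1.566, b = 2.128, c = -0.358

Entries of AᵀA: Σr^2·r^2 = 20289, Σr^2·r = 2123, Σr^2 = 237, Σr·r = 237, Σr = 29, Σ1 = 5.
Moment sums: Σr^2·q = 36200, Σr·q = 3818, Σq = 431.
AᵀA·[a, b, c]ᵀ = Aᵀq becomes [[20289, 2123, 237]; [2123, 237, 29]; [237, 29, 5]]·[a, b, c]ᵀ = [36200, 3818, 431]ᵀ.
Solving the 3×3 system (Gaussian elimination) gives a = 246191/157238, b = 334619/157238, c = -28164/78619.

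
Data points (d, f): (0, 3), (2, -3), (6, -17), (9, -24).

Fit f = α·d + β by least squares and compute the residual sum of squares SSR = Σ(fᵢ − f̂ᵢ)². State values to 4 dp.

Setting ∂/∂α … = 0 gives: 121·α + 17·β = -324;  17·α + 4·β = -41.
det = 121·4 − 17² = 195.
α = ((-324)·4 − 17·(-41))/195 = -599/195; β = (121·(-41) − 17·(-324))/195 = 547/195.
Residuals: 38/195, 22/65, -268/195, 164/195; SSR = 536/195.

SSR = 2.7487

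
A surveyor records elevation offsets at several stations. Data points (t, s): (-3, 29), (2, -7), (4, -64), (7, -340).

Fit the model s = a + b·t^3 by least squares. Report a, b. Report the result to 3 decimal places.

a = 1.042, b = -0.995

From the data, Σ1 = 4, Σt^3 = 388, Σt^3·t^3 = 122538.
Moment sums: Σs = -382, Σt^3·s = -121555.
det = 4·122538 − 388² = 339608.
a = ((-382)·122538 − 388·(-121555))/339608 = 44228/42451; b = (4·(-121555) − 388·(-382))/339608 = -84501/84902.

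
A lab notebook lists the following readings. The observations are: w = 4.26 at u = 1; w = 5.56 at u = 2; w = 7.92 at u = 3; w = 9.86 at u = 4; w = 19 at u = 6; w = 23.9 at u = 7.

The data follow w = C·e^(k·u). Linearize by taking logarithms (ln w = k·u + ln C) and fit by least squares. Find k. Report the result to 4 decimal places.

k = 0.2920

Taking logs, ln w = k·u + ln C, so regress ln w on u.
XᵀX = [[115.0000, 23.0000]; [23.0000, 6]], rhs = [60.1264, 13.6411]ᵀ  (here Σu = 23.0000, Σ(u)² = 115.0000, Σln w = 13.6411, Σu·ln w = 60.1264).
Solving (det = 161.0000): k = 0.29201, ln C = 1.15413.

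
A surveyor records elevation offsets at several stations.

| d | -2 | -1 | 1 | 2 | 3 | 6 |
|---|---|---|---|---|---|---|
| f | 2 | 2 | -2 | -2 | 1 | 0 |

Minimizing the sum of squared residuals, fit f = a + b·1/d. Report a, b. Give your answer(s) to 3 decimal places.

The normal system AᵀA·[a, b]ᵀ = Aᵀf is [[6, 1/2]; [1/2, 95/36]]·[a, b]ᵀ = [1, -17/3]ᵀ.
Δ = 6·(95/36) − (1/2)² = 187/12.
a = (1·(95/36) − (1/2)·(-17/3))/(187/12) = 197/561; b = (6·(-17/3) − (1/2)·1)/(187/12) = -414/187.

a = 0.351, b = -2.214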